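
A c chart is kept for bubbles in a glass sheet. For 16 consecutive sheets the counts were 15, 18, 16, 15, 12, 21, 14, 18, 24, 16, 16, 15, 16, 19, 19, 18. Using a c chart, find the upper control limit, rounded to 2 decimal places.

c̄ = (15 + 18 + 16 + 15 + 12 + 21 + 14 + 18 + 24 + 16 + 16 + 15 + 16 + 19 + 19 + 18) / 16 = 272 / 16 = 17.0000
UCL = c̄ + 3√c̄ = 17.0000 + 3 × √17.0000 = 17.0000 + 3 × 4.1231 = 29.3693

29.37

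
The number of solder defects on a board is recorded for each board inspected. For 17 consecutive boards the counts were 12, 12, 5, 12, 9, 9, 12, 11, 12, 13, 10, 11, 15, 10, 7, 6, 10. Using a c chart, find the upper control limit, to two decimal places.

c̄ = (12 + 12 + 5 + 12 + 9 + 9 + 12 + 11 + 12 + 13 + 10 + 11 + 15 + 10 + 7 + 6 + 10) / 17 = 176 / 17 = 10.3529
UCL = c̄ + 3√c̄ = 10.3529 + 3 × √10.3529 = 10.3529 + 3 × 3.2176 = 20.0057

20.01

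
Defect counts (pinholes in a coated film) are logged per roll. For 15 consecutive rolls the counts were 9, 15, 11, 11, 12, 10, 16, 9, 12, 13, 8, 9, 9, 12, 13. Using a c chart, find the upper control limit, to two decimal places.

21.34

c̄ = (9 + 15 + 11 + 11 + 12 + 10 + 16 + 9 + 12 + 13 + 8 + 9 + 9 + 12 + 13) / 15 = 169 / 15 = 11.2667
UCL = c̄ + 3√c̄ = 11.2667 + 3 × √11.2667 = 11.2667 + 3 × 3.3566 = 21.3364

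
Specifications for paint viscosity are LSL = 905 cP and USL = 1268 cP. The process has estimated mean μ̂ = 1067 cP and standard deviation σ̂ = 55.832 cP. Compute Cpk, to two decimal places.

0.97

Cpu = (USL − μ̂) / (3σ̂) = (1268 − 1067) / (3 × 55.832) = 1.2000; Cpl = (μ̂ − LSL) / (3σ̂) = (1067 − 905) / (3 × 55.832) = 0.9672; Cpk = min(Cpu, Cpl) = 0.9672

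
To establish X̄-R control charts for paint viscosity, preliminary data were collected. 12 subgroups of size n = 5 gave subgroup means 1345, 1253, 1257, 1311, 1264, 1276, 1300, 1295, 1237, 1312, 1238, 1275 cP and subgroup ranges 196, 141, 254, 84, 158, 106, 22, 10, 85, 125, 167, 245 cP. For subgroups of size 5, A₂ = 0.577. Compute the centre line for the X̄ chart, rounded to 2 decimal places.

1280.25

X̄̄ = (1345 + 1253 + 1257 + 1311 + 1264 + 1276 + 1300 + 1295 + 1237 + 1312 + 1238 + 1275) / 12 = 15363.0000 / 12 = 1280.2500
CL = X̄̄ = 1280.2500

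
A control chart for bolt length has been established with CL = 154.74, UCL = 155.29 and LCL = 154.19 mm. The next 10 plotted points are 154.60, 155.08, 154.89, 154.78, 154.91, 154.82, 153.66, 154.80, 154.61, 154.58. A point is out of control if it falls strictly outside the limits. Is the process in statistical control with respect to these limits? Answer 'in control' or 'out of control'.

Compare each point to [154.19, 155.29]: sample 7 = 153.66 < LCL.

out of control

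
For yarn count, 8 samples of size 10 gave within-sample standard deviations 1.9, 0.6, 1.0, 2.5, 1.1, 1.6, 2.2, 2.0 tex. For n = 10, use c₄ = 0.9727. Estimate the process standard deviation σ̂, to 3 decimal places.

1.658

s̄ = (1.9 + 0.6 + 1.0 + 2.5 + 1.1 + 1.6 + 2.2 + 2.0) / 8 = 1.6125
σ̂ = s̄ / c₄ = 1.6125 / 0.9727 = 1.6578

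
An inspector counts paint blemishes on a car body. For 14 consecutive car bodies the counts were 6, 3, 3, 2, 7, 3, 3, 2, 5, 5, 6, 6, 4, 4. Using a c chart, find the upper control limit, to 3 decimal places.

10.373

c̄ = (6 + 3 + 3 + 2 + 7 + 3 + 3 + 2 + 5 + 5 + 6 + 6 + 4 + 4) / 14 = 59 / 14 = 4.2143
UCL = c̄ + 3√c̄ = 4.2143 + 3 × √4.2143 = 4.2143 + 3 × 2.0529 = 10.3729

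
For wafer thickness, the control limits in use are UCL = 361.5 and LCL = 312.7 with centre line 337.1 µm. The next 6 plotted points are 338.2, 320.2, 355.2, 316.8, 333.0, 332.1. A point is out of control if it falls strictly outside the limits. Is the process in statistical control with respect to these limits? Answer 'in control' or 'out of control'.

in control

All 6 points lie within [312.7, 361.5].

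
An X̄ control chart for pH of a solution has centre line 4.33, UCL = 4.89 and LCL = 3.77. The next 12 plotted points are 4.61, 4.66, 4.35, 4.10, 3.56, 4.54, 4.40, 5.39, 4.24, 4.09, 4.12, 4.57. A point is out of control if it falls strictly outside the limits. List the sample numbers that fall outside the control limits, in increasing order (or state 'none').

Compare each point to [3.77, 4.89]: sample 5 = 3.56 < LCL; sample 8 = 5.39 > UCL.

5, 8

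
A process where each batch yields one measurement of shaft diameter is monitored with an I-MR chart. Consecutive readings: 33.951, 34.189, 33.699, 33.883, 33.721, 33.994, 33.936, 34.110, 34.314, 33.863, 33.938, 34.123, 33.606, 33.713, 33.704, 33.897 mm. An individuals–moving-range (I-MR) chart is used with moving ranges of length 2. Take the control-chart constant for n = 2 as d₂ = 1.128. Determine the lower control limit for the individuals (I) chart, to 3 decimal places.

33.326

X̄ = (33.951 + 34.189 + 33.699 + 33.883 + 33.721 + 33.994 + 33.936 + 34.110 + 34.314 + 33.863 + 33.938 + 34.123 + 33.606 + 33.713 + 33.704 + 33.897) / 16 = 33.9151
Moving ranges: 0.238, 0.490, 0.184, 0.162, 0.273, 0.058, 0.174, 0.204, 0.451, 0.075, 0.185, 0.517, 0.107, 0.009, 0.193; M̄R̄ = 3.3200 / 15 = 0.2213
LCL = X̄ − 3·M̄R̄/d₂ = 33.9151 − 3 × 0.2213 / 1.128 = 33.3264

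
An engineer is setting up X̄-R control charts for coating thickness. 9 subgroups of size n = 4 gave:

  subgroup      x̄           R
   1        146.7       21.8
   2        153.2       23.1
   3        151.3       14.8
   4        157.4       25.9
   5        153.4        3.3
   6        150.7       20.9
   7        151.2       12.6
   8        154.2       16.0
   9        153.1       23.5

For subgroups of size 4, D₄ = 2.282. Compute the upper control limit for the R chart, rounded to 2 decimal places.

41.05

R̄ = (21.8 + 23.1 + 14.8 + 25.9 + 3.3 + 20.9 + 12.6 + 16.0 + 23.5) / 9 = 161.9000 / 9 = 17.9889
UCL_R = D₄·R̄ = 2.282 × 17.9889 = 41.0506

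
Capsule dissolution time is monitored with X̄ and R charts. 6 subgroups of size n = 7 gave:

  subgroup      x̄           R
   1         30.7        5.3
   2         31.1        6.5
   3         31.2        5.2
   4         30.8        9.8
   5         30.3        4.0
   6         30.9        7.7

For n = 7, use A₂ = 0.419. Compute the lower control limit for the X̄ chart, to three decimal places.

X̄̄ = (30.7 + 31.1 + 31.2 + 30.8 + 30.3 + 30.9) / 6 = 185.0000 / 6 = 30.8333
R̄ = (5.3 + 6.5 + 5.2 + 9.8 + 4.0 + 7.7) / 6 = 38.5000 / 6 = 6.4167
LCL = X̄̄ − A₂·R̄ = 30.8333 − 0.419 × 6.4167 = 28.1447

28.145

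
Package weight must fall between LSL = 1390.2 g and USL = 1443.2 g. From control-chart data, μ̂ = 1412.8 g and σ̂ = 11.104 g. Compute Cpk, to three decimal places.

Cpu = (USL − μ̂) / (3σ̂) = (1443.2 − 1412.8) / (3 × 11.104) = 0.9126; Cpl = (μ̂ − LSL) / (3σ̂) = (1412.8 − 1390.2) / (3 × 11.104) = 0.6784; Cpk = min(Cpu, Cpl) = 0.6784

0.678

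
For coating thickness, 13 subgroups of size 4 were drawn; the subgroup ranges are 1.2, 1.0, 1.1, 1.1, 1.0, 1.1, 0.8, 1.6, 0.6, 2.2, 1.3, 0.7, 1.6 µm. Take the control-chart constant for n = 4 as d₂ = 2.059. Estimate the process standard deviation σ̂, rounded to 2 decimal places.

R̄ = (1.2 + 1.0 + 1.1 + 1.1 + 1.0 + 1.1 + 0.8 + 1.6 + 0.6 + 2.2 + 1.3 + 0.7 + 1.6) / 13 = 1.1769
σ̂ = R̄ / d₂ = 1.1769 / 2.059 = 0.5716

0.57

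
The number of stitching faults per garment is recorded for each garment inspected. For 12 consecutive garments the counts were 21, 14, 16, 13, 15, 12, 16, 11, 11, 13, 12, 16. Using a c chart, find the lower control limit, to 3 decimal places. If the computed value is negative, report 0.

c̄ = (21 + 14 + 16 + 13 + 15 + 12 + 16 + 11 + 11 + 13 + 12 + 16) / 12 = 170 / 12 = 14.1667
LCL = c̄ − 3√c̄ = 14.1667 − 3 × 3.7639 = 2.8751

2.875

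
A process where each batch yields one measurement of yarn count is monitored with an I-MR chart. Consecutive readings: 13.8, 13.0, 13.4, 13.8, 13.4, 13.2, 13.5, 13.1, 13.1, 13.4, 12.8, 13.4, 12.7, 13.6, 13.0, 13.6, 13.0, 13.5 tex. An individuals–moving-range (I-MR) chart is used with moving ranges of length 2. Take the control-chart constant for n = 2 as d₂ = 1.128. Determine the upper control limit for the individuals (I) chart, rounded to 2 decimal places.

14.59

X̄ = (13.8 + 13.0 + 13.4 + 13.8 + 13.4 + 13.2 + 13.5 + 13.1 + 13.1 + 13.4 + 12.8 + 13.4 + 12.7 + 13.6 + 13.0 + 13.6 + 13.0 + 13.5) / 18 = 13.2944
Moving ranges: 0.8, 0.4, 0.4, 0.4, 0.2, 0.3, 0.4, 0.0, 0.3, 0.6, 0.6, 0.7, 0.9, 0.6, 0.6, 0.6, 0.5; M̄R̄ = 8.3000 / 17 = 0.4882
UCL = X̄ + 3·M̄R̄/d₂ = 13.2944 + 3 × 0.4882 / 1.128 = 14.5929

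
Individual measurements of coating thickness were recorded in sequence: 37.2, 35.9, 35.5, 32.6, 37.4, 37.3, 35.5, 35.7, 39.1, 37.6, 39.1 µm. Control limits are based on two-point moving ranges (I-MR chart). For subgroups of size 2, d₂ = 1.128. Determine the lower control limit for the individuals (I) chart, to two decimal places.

31.87

X̄ = (37.2 + 35.9 + 35.5 + 32.6 + 37.4 + 37.3 + 35.5 + 35.7 + 39.1 + 37.6 + 39.1) / 11 = 36.6273
Moving ranges: 1.3, 0.4, 2.9, 4.8, 0.1, 1.8, 0.2, 3.4, 1.5, 1.5; M̄R̄ = 17.9000 / 10 = 1.7900
LCL = X̄ − 3·M̄R̄/d₂ = 36.6273 − 3 × 1.7900 / 1.128 = 31.8666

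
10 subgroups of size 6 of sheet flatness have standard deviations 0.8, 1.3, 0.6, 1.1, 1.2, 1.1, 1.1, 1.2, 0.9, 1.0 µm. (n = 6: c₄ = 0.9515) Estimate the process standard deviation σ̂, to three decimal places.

s̄ = (0.8 + 1.3 + 0.6 + 1.1 + 1.2 + 1.1 + 1.1 + 1.2 + 0.9 + 1.0) / 10 = 1.0300
σ̂ = s̄ / c₄ = 1.0300 / 0.9515 = 1.0825

1.083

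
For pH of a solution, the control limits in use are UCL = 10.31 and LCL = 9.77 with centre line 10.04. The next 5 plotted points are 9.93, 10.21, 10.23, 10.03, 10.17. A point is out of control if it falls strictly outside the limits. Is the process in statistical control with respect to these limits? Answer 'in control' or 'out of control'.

in control

All 5 points lie within [9.77, 10.31].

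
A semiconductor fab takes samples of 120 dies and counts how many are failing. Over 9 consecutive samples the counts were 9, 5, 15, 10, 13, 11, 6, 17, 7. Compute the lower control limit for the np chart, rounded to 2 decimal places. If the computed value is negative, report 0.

p̄ = Σdᵢ / (k·n) = 93 / (9 × 120) = 0.08611
LCL = np̄ − 3·√(np̄(1−p̄)) = 10.3333 − 3 × 3.0730 = 1.1142

1.11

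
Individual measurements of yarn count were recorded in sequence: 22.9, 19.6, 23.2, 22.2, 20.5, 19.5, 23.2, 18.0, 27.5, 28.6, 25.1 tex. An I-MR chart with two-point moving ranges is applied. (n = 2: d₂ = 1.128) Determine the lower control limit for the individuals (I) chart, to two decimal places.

13.82

X̄ = (22.9 + 19.6 + 23.2 + 22.2 + 20.5 + 19.5 + 23.2 + 18.0 + 27.5 + 28.6 + 25.1) / 11 = 22.7545
Moving ranges: 3.3, 3.6, 1.0, 1.7, 1.0, 3.7, 5.2, 9.5, 1.1, 3.5; M̄R̄ = 33.6000 / 10 = 3.3600
LCL = X̄ − 3·M̄R̄/d₂ = 22.7545 − 3 × 3.3600 / 1.128 = 13.8184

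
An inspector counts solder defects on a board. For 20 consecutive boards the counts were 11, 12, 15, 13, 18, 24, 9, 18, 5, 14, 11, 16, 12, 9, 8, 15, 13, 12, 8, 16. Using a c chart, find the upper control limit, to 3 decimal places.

23.746

c̄ = (11 + 12 + 15 + 13 + 18 + 24 + 9 + 18 + 5 + 14 + 11 + 16 + 12 + 9 + 8 + 15 + 13 + 12 + 8 + 16) / 20 = 259 / 20 = 12.9500
UCL = c̄ + 3√c̄ = 12.9500 + 3 × √12.9500 = 12.9500 + 3 × 3.5986 = 23.7458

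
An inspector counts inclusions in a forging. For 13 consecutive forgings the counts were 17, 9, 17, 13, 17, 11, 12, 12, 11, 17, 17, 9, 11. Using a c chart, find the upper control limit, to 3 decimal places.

c̄ = (17 + 9 + 17 + 13 + 17 + 11 + 12 + 12 + 11 + 17 + 17 + 9 + 11) / 13 = 173 / 13 = 13.3077
UCL = c̄ + 3√c̄ = 13.3077 + 3 × √13.3077 = 13.3077 + 3 × 3.6480 = 24.2516

24.252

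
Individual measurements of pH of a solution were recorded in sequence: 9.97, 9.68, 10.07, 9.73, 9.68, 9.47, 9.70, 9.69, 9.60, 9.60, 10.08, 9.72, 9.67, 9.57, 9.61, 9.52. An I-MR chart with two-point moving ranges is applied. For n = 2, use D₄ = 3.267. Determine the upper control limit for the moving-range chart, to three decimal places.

0.595

Moving ranges: 0.29, 0.39, 0.34, 0.05, 0.21, 0.23, 0.01, 0.09, 0.00, 0.48, 0.36, 0.05, 0.10, 0.04, 0.09; M̄R̄ = 2.7300 / 15 = 0.1820
UCL_MR = D₄·M̄R̄ = 3.267 × 0.1820 = 0.5946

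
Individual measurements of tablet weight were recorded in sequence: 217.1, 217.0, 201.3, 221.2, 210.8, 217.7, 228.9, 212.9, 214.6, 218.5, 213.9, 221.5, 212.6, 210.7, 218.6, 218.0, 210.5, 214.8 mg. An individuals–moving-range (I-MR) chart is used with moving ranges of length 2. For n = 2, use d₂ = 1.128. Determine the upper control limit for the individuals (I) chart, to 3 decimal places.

X̄ = (217.1 + 217.0 + 201.3 + 221.2 + 210.8 + 217.7 + 228.9 + 212.9 + 214.6 + 218.5 + 213.9 + 221.5 + 212.6 + 210.7 + 218.6 + 218.0 + 210.5 + 214.8) / 18 = 215.5889
Moving ranges: 0.1, 15.7, 19.9, 10.4, 6.9, 11.2, 16.0, 1.7, 3.9, 4.6, 7.6, 8.9, 1.9, 7.9, 0.6, 7.5, 4.3; M̄R̄ = 129.1000 / 17 = 7.5941
UCL = X̄ + 3·M̄R̄/d₂ = 215.5889 + 3 × 7.5941 / 1.128 = 235.7860

235.786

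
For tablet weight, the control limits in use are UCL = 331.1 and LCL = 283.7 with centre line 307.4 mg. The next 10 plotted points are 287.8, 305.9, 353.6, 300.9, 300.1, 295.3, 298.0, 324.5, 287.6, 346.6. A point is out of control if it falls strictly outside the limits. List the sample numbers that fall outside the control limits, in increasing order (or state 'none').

Compare each point to [283.7, 331.1]: sample 3 = 353.6 > UCL; sample 10 = 346.6 > UCL.

3, 10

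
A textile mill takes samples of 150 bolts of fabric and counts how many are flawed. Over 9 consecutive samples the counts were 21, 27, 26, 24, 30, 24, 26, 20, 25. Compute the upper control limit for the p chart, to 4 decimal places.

p̄ = Σdᵢ / (k·n) = 223 / (9 × 150) = 0.16519
UCL = p̄ + 3·√(p̄(1−p̄)/n) = 0.16519 + 3 × √(0.16519×0.83481/150) = 0.16519 + 3 × 0.03032 = 0.25615

0.2561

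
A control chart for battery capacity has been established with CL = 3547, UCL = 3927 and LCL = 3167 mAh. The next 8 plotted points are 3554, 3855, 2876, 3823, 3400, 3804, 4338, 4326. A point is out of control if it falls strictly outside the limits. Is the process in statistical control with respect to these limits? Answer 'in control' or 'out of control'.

out of control

Compare each point to [3167, 3927]: sample 3 = 2876 < LCL; sample 7 = 4338 > UCL; sample 8 = 4326 > UCL.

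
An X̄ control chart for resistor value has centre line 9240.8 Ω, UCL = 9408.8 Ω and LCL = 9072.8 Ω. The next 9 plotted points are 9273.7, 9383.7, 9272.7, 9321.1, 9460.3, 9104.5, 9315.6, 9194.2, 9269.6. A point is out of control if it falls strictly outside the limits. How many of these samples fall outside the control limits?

1

Compare each point to [9072.8, 9408.8]: sample 5 = 9460.3 > UCL.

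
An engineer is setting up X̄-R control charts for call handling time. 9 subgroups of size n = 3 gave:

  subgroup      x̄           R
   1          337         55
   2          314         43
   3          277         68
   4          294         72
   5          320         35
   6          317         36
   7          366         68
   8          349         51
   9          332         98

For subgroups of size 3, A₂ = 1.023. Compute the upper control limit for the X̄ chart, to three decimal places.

382.678

X̄̄ = (337 + 314 + 277 + 294 + 320 + 317 + 366 + 349 + 332) / 9 = 2906.0000 / 9 = 322.8889
R̄ = (55 + 43 + 68 + 72 + 35 + 36 + 68 + 51 + 98) / 9 = 526.0000 / 9 = 58.4444
UCL = X̄̄ + A₂·R̄ = 322.8889 + 1.023 × 58.4444 = 382.6776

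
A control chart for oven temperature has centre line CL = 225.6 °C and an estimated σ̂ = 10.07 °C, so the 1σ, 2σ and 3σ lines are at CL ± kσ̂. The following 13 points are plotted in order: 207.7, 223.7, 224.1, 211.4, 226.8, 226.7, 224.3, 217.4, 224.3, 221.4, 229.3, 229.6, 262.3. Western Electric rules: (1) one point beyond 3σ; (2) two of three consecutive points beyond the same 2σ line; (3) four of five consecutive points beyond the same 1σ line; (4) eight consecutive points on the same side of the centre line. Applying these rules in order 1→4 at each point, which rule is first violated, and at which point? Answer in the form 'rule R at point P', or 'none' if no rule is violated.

Zone of each point (C = within 1σ̂, B = 1σ̂–2σ̂, A = 2σ̂–3σ̂, * = beyond 3σ̂; sign = side of CL): 1:-B, 2:-C, 3:-C, 4:-B, 5:+C, 6:+C, 7:-C, 8:-C, 9:-C, 10:-C, 11:+C, 12:+C, 13:+*
Rule 1 (one point beyond the 3σ limits) is satisfied at point 13.

rule 1 at point 13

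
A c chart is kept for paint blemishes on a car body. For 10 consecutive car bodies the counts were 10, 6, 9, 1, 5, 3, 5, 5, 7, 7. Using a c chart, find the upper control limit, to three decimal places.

c̄ = (10 + 6 + 9 + 1 + 5 + 3 + 5 + 5 + 7 + 7) / 10 = 58 / 10 = 5.8000
UCL = c̄ + 3√c̄ = 5.8000 + 3 × √5.8000 = 5.8000 + 3 × 2.4083 = 13.0250

13.025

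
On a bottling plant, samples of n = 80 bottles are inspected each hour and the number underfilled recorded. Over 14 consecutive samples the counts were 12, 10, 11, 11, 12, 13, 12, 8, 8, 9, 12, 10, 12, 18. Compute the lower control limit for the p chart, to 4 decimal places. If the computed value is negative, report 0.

0.0243

p̄ = Σdᵢ / (k·n) = 158 / (14 × 80) = 0.14107
LCL = p̄ − 3·√(p̄(1−p̄)/n) = 0.14107 − 3 × 0.03892 = 0.02432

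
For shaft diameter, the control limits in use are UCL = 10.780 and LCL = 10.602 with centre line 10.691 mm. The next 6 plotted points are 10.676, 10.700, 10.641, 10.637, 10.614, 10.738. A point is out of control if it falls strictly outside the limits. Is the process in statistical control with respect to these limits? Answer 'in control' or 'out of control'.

in control

All 6 points lie within [10.602, 10.780].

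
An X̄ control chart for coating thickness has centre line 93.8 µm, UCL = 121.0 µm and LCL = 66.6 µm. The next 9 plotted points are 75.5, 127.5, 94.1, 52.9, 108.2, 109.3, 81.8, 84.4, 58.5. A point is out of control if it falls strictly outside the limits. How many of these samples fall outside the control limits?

Compare each point to [66.6, 121.0]: sample 2 = 127.5 > UCL; sample 4 = 52.9 < LCL; sample 9 = 58.5 < LCL.

3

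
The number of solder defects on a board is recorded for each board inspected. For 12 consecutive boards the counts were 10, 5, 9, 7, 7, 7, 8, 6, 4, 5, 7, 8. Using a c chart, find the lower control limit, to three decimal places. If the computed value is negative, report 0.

c̄ = (10 + 5 + 9 + 7 + 7 + 7 + 8 + 6 + 4 + 5 + 7 + 8) / 12 = 83 / 12 = 6.9167
LCL = c̄ − 3√c̄ = 6.9167 − 3 × 2.6300 = -0.9732 → 0 (cannot be negative)

0.000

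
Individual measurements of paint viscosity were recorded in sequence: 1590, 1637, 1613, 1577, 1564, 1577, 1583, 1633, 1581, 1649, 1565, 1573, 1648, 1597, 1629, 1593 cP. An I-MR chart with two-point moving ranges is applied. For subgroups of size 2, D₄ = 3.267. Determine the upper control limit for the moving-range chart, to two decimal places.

129.59

Moving ranges: 47, 24, 36, 13, 13, 6, 50, 52, 68, 84, 8, 75, 51, 32, 36; M̄R̄ = 595.0000 / 15 = 39.6667
UCL_MR = D₄·M̄R̄ = 3.267 × 39.6667 = 129.5910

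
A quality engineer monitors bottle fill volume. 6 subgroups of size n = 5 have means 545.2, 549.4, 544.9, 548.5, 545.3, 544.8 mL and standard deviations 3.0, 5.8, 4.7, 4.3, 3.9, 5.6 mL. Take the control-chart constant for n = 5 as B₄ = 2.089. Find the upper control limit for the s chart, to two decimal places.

9.50

s̄ = (3.0 + 5.8 + 4.7 + 4.3 + 3.9 + 5.6) / 6 = 4.5500
UCL_s = B₄·s̄ = 2.089 × 4.5500 = 9.5049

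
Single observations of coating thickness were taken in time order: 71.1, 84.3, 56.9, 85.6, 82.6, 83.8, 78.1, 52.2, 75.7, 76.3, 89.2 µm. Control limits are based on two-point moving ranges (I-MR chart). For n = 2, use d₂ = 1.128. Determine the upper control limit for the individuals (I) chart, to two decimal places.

X̄ = (71.1 + 84.3 + 56.9 + 85.6 + 82.6 + 83.8 + 78.1 + 52.2 + 75.7 + 76.3 + 89.2) / 11 = 75.9818
Moving ranges: 13.2, 27.4, 28.7, 3.0, 1.2, 5.7, 25.9, 23.5, 0.6, 12.9; M̄R̄ = 142.1000 / 10 = 14.2100
UCL = X̄ + 3·M̄R̄/d₂ = 75.9818 + 3 × 14.2100 / 1.128 = 113.7744

113.77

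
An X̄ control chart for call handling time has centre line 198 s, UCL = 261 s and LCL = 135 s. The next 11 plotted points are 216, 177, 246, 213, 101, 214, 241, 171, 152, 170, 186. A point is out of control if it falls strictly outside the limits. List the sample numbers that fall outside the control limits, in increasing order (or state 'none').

Compare each point to [135, 261]: sample 5 = 101 < LCL.

5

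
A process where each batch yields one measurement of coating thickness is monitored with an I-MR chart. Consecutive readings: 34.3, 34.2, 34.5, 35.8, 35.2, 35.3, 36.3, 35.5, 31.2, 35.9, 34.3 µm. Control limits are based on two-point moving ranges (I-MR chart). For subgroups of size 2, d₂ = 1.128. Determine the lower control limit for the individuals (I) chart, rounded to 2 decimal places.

30.84

X̄ = (34.3 + 34.2 + 34.5 + 35.8 + 35.2 + 35.3 + 36.3 + 35.5 + 31.2 + 35.9 + 34.3) / 11 = 34.7727
Moving ranges: 0.1, 0.3, 1.3, 0.6, 0.1, 1.0, 0.8, 4.3, 4.7, 1.6; M̄R̄ = 14.8000 / 10 = 1.4800
LCL = X̄ − 3·M̄R̄/d₂ = 34.7727 − 3 × 1.4800 / 1.128 = 30.8366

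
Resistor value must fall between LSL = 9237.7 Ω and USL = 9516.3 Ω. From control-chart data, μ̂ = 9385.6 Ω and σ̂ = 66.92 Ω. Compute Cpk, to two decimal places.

Cpu = (USL − μ̂) / (3σ̂) = (9516.3 − 9385.6) / (3 × 66.92) = 0.6510; Cpl = (μ̂ − LSL) / (3σ̂) = (9385.6 − 9237.7) / (3 × 66.92) = 0.7367; Cpk = min(Cpu, Cpl) = 0.6510

0.65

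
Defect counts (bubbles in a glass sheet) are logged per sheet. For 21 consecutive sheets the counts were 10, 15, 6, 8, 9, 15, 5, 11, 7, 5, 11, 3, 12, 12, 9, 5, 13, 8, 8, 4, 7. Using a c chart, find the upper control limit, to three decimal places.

c̄ = (10 + 15 + 6 + 8 + 9 + 15 + 5 + 11 + 7 + 5 + 11 + 3 + 12 + 12 + 9 + 5 + 13 + 8 + 8 + 4 + 7) / 21 = 183 / 21 = 8.7143
UCL = c̄ + 3√c̄ = 8.7143 + 3 × √8.7143 = 8.7143 + 3 × 2.9520 = 17.5703

17.570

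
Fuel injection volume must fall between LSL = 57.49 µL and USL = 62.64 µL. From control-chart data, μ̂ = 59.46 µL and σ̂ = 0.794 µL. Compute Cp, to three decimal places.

1.081

Cp = (USL − LSL) / (6σ̂) = (62.64 − 57.49) / (6 × 0.794) = 5.1500 / 4.7640 = 1.0810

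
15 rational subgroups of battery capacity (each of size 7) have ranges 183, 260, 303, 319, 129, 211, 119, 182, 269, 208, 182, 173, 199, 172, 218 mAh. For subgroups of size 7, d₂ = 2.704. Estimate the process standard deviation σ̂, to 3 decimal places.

R̄ = (183 + 260 + 303 + 319 + 129 + 211 + 119 + 182 + 269 + 208 + 182 + 173 + 199 + 172 + 218) / 15 = 208.4667
σ̂ = R̄ / d₂ = 208.4667 / 2.704 = 77.0957

77.096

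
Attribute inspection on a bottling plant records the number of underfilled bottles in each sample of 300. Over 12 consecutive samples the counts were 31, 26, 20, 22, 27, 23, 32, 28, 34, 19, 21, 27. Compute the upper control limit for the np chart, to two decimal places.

40.41

p̄ = Σdᵢ / (k·n) = 310 / (12 × 300) = 0.08611
UCL = np̄ + 3·√(np̄(1−p̄)) = 25.8333 + 3 × √(25.8333×0.91389) = 25.8333 + 3 × 4.8589 = 40.4100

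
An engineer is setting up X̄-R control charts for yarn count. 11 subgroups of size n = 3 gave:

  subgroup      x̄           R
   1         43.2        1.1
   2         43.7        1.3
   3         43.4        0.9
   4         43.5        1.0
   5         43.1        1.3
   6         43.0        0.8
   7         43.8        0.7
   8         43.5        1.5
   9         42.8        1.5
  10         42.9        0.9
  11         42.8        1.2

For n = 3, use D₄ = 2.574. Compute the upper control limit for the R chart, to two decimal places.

2.85

R̄ = (1.1 + 1.3 + 0.9 + 1.0 + 1.3 + 0.8 + 0.7 + 1.5 + 1.5 + 0.9 + 1.2) / 11 = 12.2000 / 11 = 1.1091
UCL_R = D₄·R̄ = 2.574 × 1.1091 = 2.8548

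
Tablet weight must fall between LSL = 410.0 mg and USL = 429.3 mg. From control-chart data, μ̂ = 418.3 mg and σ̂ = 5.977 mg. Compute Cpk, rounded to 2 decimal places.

Cpu = (USL − μ̂) / (3σ̂) = (429.3 − 418.3) / (3 × 5.977) = 0.6135; Cpl = (μ̂ − LSL) / (3σ̂) = (418.3 − 410.0) / (3 × 5.977) = 0.4629; Cpk = min(Cpu, Cpl) = 0.4629

0.46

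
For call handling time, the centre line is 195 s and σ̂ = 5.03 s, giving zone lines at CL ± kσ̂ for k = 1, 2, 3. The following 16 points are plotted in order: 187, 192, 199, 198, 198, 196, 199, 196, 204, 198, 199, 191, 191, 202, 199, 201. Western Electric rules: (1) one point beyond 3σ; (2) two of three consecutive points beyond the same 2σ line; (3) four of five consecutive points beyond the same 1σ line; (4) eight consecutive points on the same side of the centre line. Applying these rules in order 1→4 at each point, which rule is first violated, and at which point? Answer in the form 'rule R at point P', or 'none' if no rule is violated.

rule 4 at point 10

Zone of each point (C = within 1σ̂, B = 1σ̂–2σ̂, A = 2σ̂–3σ̂, * = beyond 3σ̂; sign = side of CL): 1:-B, 2:-C, 3:+C, 4:+C, 5:+C, 6:+C, 7:+C, 8:+C, 9:+B, 10:+C, 11:+C, 12:-C, 13:-C, 14:+B, 15:+C, 16:+B
Rule 4 (eight consecutive points on the same side of the centre line) is satisfied at point 10.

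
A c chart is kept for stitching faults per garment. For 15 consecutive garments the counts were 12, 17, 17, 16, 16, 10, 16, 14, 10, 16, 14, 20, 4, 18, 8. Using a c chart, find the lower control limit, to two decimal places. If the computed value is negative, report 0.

c̄ = (12 + 17 + 17 + 16 + 16 + 10 + 16 + 14 + 10 + 16 + 14 + 20 + 4 + 18 + 8) / 15 = 208 / 15 = 13.8667
LCL = c̄ − 3√c̄ = 13.8667 − 3 × 3.7238 = 2.6953

2.70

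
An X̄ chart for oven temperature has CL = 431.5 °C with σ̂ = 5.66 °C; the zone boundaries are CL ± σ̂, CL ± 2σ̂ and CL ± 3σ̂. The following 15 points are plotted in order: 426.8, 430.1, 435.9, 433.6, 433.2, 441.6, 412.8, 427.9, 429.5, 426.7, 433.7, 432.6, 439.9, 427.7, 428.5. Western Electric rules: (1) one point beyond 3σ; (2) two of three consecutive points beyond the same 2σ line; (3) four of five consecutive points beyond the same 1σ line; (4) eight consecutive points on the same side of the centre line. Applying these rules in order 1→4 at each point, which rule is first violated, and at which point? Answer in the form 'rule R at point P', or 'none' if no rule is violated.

Zone of each point (C = within 1σ̂, B = 1σ̂–2σ̂, A = 2σ̂–3σ̂, * = beyond 3σ̂; sign = side of CL): 1:-C, 2:-C, 3:+C, 4:+C, 5:+C, 6:+B, 7:-*, 8:-C, 9:-C, 10:-C, 11:+C, 12:+C, 13:+B, 14:-C, 15:-C
Rule 1 (one point beyond the 3σ limits) is satisfied at point 7.

rule 1 at point 7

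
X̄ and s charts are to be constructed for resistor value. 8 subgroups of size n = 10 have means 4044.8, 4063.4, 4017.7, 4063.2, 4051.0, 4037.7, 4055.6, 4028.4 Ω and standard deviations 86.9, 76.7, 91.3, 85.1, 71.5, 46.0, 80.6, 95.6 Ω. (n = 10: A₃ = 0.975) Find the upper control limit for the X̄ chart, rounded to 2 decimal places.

4122.46

X̄̄ = (4044.8 + 4063.4 + 4017.7 + 4063.2 + 4051.0 + 4037.7 + 4055.6 + 4028.4) / 8 = 4045.2250
s̄ = (86.9 + 76.7 + 91.3 + 85.1 + 71.5 + 46.0 + 80.6 + 95.6) / 8 = 79.2125
UCL = X̄̄ + A₃·s̄ = 4045.2250 + 0.975 × 79.2125 = 4122.4572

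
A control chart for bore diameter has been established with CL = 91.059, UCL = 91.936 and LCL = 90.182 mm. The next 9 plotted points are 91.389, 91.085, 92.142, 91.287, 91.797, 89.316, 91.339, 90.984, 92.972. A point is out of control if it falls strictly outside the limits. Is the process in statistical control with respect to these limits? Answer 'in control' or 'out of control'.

Compare each point to [90.182, 91.936]: sample 3 = 92.142 > UCL; sample 6 = 89.316 < LCL; sample 9 = 92.972 > UCL.

out of control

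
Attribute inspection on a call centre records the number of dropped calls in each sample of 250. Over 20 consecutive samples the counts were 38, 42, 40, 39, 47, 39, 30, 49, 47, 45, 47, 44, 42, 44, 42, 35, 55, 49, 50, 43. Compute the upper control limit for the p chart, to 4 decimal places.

p̄ = Σdᵢ / (k·n) = 867 / (20 × 250) = 0.17340
UCL = p̄ + 3·√(p̄(1−p̄)/n) = 0.17340 + 3 × √(0.17340×0.82660/250) = 0.17340 + 3 × 0.02394 = 0.24523

0.2452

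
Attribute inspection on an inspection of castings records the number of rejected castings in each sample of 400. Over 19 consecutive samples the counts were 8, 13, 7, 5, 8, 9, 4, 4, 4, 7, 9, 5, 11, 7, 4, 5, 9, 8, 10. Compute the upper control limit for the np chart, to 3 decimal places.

p̄ = Σdᵢ / (k·n) = 137 / (19 × 400) = 0.01803
UCL = np̄ + 3·√(np̄(1−p̄)) = 7.2105 + 3 × √(7.2105×0.98197) = 7.2105 + 3 × 2.6609 = 15.1933

15.193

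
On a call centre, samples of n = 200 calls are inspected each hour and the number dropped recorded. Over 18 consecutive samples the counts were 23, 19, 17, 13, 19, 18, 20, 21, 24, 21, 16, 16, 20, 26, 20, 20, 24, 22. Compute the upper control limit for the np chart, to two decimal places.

32.66

p̄ = Σdᵢ / (k·n) = 359 / (18 × 200) = 0.09972
UCL = np̄ + 3·√(np̄(1−p̄)) = 19.9444 + 3 × √(19.9444×0.90028) = 19.9444 + 3 × 4.2374 = 32.6566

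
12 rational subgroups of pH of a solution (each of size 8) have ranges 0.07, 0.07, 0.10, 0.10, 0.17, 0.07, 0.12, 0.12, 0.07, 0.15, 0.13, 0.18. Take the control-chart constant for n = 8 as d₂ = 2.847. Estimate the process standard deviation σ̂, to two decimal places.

R̄ = (0.07 + 0.07 + 0.10 + 0.10 + 0.17 + 0.07 + 0.12 + 0.12 + 0.07 + 0.15 + 0.13 + 0.18) / 12 = 0.1125
σ̂ = R̄ / d₂ = 0.1125 / 2.847 = 0.0395

0.04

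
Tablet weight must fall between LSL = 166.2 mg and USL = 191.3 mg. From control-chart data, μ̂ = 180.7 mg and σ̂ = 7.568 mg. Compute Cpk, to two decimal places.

Cpu = (USL − μ̂) / (3σ̂) = (191.3 − 180.7) / (3 × 7.568) = 0.4669; Cpl = (μ̂ − LSL) / (3σ̂) = (180.7 − 166.2) / (3 × 7.568) = 0.6387; Cpk = min(Cpu, Cpl) = 0.4669

0.47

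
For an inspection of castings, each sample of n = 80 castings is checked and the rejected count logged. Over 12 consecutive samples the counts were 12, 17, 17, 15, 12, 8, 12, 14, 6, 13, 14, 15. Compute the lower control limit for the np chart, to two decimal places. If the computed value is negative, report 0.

3.04

p̄ = Σdᵢ / (k·n) = 155 / (12 × 80) = 0.16146
LCL = np̄ − 3·√(np̄(1−p̄)) = 12.9167 − 3 × 3.2911 = 3.0434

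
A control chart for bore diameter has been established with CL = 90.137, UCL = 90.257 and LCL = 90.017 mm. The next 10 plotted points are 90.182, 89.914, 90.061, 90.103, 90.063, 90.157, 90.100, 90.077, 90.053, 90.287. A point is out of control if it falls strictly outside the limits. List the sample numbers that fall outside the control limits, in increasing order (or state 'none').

2, 10

Compare each point to [90.017, 90.257]: sample 2 = 89.914 < LCL; sample 10 = 90.287 > UCL.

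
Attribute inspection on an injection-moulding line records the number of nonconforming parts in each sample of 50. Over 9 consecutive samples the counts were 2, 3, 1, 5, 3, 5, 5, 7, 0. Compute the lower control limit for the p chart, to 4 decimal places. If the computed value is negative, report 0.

p̄ = Σdᵢ / (k·n) = 31 / (9 × 50) = 0.06889
LCL = p̄ − 3·√(p̄(1−p̄)/n) = 0.06889 − 3 × 0.03582 = -0.03856 → 0 (negative, so LCL = 0)

0.0000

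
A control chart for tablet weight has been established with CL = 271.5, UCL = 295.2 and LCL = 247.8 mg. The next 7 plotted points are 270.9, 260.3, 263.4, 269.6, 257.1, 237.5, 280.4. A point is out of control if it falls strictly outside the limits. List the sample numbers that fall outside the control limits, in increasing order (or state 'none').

6

Compare each point to [247.8, 295.2]: sample 6 = 237.5 < LCL.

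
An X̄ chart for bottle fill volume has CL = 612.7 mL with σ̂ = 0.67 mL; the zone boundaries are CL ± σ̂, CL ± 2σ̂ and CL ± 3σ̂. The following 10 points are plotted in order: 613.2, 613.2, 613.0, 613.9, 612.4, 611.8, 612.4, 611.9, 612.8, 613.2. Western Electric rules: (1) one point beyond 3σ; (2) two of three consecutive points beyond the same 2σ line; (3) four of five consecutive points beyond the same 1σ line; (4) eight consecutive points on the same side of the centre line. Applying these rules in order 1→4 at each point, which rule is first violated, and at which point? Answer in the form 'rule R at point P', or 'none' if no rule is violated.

none

Zone of each point (C = within 1σ̂, B = 1σ̂–2σ̂, A = 2σ̂–3σ̂, * = beyond 3σ̂; sign = side of CL): 1:+C, 2:+C, 3:+C, 4:+B, 5:-C, 6:-B, 7:-C, 8:-B, 9:+C, 10:+C
No rule fires across all 10 points.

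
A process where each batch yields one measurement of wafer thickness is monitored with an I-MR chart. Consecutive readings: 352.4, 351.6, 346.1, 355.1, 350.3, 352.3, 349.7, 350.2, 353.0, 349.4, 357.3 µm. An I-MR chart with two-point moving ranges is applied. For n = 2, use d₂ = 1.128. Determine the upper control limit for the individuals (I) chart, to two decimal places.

X̄ = (352.4 + 351.6 + 346.1 + 355.1 + 350.3 + 352.3 + 349.7 + 350.2 + 353.0 + 349.4 + 357.3) / 11 = 351.5818
Moving ranges: 0.8, 5.5, 9.0, 4.8, 2.0, 2.6, 0.5, 2.8, 3.6, 7.9; M̄R̄ = 39.5000 / 10 = 3.9500
UCL = X̄ + 3·M̄R̄/d₂ = 351.5818 + 3 × 3.9500 / 1.128 = 362.0871

362.09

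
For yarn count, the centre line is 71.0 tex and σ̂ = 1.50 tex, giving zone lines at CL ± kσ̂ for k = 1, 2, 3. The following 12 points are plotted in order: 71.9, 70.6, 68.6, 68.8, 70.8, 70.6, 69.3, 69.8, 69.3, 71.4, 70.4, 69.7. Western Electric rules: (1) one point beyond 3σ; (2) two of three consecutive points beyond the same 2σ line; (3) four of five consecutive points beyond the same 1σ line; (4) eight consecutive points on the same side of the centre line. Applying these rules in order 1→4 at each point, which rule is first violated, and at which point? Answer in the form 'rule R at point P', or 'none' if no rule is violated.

Zone of each point (C = within 1σ̂, B = 1σ̂–2σ̂, A = 2σ̂–3σ̂, * = beyond 3σ̂; sign = side of CL): 1:+C, 2:-C, 3:-B, 4:-B, 5:-C, 6:-C, 7:-B, 8:-C, 9:-B, 10:+C, 11:-C, 12:-C
Rule 4 (eight consecutive points on the same side of the centre line) is satisfied at point 9.

rule 4 at point 9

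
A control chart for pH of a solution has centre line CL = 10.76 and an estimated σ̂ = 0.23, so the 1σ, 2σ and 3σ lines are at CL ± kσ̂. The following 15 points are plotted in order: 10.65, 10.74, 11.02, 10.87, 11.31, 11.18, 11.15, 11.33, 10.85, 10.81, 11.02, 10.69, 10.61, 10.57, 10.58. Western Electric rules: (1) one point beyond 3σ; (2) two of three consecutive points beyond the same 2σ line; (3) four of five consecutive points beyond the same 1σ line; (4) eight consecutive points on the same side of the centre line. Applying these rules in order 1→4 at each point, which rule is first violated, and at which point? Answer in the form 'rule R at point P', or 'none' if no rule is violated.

Zone of each point (C = within 1σ̂, B = 1σ̂–2σ̂, A = 2σ̂–3σ̂, * = beyond 3σ̂; sign = side of CL): 1:-C, 2:-C, 3:+B, 4:+C, 5:+A, 6:+B, 7:+B, 8:+A, 9:+C, 10:+C, 11:+B, 12:-C, 13:-C, 14:-C, 15:-C
Rule 3 (four of five consecutive points beyond the same 1σ limit) is satisfied at point 7.

rule 3 at point 7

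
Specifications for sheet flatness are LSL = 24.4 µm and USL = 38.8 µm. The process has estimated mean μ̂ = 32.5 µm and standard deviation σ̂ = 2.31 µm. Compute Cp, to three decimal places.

1.039

Cp = (USL − LSL) / (6σ̂) = (38.8 − 24.4) / (6 × 2.31) = 14.4000 / 13.8600 = 1.0390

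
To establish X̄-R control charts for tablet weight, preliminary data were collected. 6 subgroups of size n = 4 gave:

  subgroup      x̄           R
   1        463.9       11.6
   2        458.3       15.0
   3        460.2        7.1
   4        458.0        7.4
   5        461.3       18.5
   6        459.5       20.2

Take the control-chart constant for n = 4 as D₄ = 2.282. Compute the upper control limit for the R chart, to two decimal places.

R̄ = (11.6 + 15.0 + 7.1 + 7.4 + 18.5 + 20.2) / 6 = 79.8000 / 6 = 13.3000
UCL_R = D₄·R̄ = 2.282 × 13.3000 = 30.3506

30.35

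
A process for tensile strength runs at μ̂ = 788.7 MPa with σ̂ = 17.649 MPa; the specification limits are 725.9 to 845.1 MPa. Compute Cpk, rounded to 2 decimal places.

Cpu = (USL − μ̂) / (3σ̂) = (845.1 − 788.7) / (3 × 17.649) = 1.0652; Cpl = (μ̂ − LSL) / (3σ̂) = (788.7 − 725.9) / (3 × 17.649) = 1.1861; Cpk = min(Cpu, Cpl) = 1.0652

1.07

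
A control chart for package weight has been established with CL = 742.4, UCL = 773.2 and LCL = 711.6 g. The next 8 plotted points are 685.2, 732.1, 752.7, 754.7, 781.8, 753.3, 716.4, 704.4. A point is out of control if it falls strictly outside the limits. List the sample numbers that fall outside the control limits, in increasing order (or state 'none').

1, 5, 8

Compare each point to [711.6, 773.2]: sample 1 = 685.2 < LCL; sample 5 = 781.8 > UCL; sample 8 = 704.4 < LCL.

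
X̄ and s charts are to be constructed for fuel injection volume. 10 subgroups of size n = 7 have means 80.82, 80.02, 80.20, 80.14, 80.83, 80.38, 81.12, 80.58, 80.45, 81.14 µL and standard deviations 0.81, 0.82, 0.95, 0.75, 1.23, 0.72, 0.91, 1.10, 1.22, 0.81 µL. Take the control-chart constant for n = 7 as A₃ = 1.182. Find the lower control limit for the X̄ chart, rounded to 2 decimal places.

79.47

X̄̄ = (80.82 + 80.02 + 80.20 + 80.14 + 80.83 + 80.38 + 81.12 + 80.58 + 80.45 + 81.14) / 10 = 80.5680
s̄ = (0.81 + 0.82 + 0.95 + 0.75 + 1.23 + 0.72 + 0.91 + 1.10 + 1.22 + 0.81) / 10 = 0.9320
LCL = X̄̄ − A₃·s̄ = 80.5680 − 1.182 × 0.9320 = 79.4664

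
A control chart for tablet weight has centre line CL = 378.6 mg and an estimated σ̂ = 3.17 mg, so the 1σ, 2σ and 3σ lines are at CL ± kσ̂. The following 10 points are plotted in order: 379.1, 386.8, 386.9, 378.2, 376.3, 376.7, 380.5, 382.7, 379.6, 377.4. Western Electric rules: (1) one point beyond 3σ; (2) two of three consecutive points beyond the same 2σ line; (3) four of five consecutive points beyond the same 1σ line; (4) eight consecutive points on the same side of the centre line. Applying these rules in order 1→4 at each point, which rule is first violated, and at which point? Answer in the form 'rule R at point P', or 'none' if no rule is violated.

Zone of each point (C = within 1σ̂, B = 1σ̂–2σ̂, A = 2σ̂–3σ̂, * = beyond 3σ̂; sign = side of CL): 1:+C, 2:+A, 3:+A, 4:-C, 5:-C, 6:-C, 7:+C, 8:+B, 9:+C, 10:-C
Rule 2 (two of three consecutive points beyond the same 2σ limit) is satisfied at point 3.

rule 2 at point 3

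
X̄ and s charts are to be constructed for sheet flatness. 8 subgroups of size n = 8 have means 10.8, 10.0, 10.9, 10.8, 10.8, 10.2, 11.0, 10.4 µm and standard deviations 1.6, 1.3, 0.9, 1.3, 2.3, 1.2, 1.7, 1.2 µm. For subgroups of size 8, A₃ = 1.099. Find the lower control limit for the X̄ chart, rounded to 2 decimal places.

X̄̄ = (10.8 + 10.0 + 10.9 + 10.8 + 10.8 + 10.2 + 11.0 + 10.4) / 8 = 10.6125
s̄ = (1.6 + 1.3 + 0.9 + 1.3 + 2.3 + 1.2 + 1.7 + 1.2) / 8 = 1.4375
LCL = X̄̄ − A₃·s̄ = 10.6125 − 1.099 × 1.4375 = 9.0327

9.03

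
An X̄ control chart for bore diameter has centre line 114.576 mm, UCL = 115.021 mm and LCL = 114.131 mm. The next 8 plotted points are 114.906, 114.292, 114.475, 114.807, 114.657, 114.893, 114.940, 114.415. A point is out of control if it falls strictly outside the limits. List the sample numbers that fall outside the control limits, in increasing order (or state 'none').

All 8 points lie within [114.131, 115.021].

none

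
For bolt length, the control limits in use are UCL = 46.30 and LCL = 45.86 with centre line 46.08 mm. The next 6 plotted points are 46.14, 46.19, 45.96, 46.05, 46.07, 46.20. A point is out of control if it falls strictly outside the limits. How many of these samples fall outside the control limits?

0

All 6 points lie within [45.86, 46.30].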